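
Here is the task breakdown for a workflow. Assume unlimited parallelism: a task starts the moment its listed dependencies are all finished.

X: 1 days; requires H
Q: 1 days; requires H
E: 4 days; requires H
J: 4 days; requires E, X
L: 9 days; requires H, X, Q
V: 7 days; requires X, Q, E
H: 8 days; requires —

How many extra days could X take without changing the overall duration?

1

Critical path: H→E→V = 8+4+7 = 19, so the finish is 19 days.
X finishes as early as 9 and must finish by 10.
So X can slip 10 − 9 = 1 day.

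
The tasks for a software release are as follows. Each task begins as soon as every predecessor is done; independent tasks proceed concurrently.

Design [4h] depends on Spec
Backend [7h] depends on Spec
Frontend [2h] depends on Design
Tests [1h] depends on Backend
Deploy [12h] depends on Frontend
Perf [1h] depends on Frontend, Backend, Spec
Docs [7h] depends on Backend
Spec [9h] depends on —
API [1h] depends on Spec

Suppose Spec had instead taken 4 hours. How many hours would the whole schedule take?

22

Baseline: Spec→Design→Frontend→Deploy = 9+4+2+12 = 27 → 27 hours.
Since Spec is critical, the -5 change carries straight to that chain (now 22 hours).
The critical path is still Spec→Design→Frontend→Deploy; finish is now 22 hours.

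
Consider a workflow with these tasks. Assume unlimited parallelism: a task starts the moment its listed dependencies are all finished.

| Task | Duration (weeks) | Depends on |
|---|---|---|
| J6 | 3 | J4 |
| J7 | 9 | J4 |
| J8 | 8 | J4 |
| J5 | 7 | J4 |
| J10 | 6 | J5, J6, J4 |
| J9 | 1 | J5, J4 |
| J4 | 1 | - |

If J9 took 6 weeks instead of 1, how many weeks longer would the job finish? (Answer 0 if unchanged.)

Baseline: J4→J5→J10 = 1+7+6 = 14 → 14 weeks.
J9 has 5 weeks of float (longest path through it is 9).
The binding chain switches to J4→J5→J9 = 1+7+6 = 14; finish 14 weeks.
Change in finish: 14 − 14 = +0 weeks.

0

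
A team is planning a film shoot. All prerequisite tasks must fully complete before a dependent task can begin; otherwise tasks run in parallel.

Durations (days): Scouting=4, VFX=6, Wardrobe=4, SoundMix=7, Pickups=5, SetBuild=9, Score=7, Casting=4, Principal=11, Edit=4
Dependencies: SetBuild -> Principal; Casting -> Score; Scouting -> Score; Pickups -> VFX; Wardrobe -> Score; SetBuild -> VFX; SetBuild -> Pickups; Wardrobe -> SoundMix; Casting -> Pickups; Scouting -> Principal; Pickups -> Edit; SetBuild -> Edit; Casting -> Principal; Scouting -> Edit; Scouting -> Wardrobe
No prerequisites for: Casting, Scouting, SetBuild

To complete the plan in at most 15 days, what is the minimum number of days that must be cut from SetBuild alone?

5

Current finish: 20 days; target: 15.
SetBuild is on every critical path, so each day cut from SetBuild cuts the finish by one (this holds down to a finish of 15).
Need 20 − 15 = 5 days off SetBuild → SetBuild becomes 4 days, finish becomes 15.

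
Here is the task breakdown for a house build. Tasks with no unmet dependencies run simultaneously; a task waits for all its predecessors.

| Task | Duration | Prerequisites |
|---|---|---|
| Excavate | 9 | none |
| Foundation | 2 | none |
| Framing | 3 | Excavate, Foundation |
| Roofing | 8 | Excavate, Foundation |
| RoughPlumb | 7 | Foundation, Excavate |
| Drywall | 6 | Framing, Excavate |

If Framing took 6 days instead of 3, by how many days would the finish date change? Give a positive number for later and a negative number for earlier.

3

As given, the longest chain is Excavate→Framing→Drywall = 9+3+6 = 18, so the finish is 18 days.
Since Framing is critical, the +3 change carries straight to that chain (now 21 days).
No other chain overtakes it, so the finish is 21 days.
Change in finish: 21 − 18 = +3 days.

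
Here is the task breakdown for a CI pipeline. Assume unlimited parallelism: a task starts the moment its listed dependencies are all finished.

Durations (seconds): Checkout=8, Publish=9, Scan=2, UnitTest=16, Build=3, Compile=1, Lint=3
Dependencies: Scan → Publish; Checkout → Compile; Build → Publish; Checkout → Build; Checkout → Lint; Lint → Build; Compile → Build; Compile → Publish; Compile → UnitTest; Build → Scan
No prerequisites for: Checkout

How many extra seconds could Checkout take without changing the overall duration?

0

Checkout→Compile→UnitTest = 8+1+16 = 25 sets the makespan at 25 seconds.
Longest path through Checkout: 25 seconds (earliest finish 8, latest finish 8).
So Checkout can slip 8 − 8 = 0 seconds.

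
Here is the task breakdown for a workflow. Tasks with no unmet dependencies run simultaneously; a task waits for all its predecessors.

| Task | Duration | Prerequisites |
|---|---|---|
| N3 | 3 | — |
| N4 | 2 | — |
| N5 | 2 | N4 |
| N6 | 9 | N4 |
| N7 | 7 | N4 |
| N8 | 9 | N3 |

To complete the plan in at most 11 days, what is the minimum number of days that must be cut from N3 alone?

1

Current finish: 12 days; target: 11.
N3 is on every critical path, so each day cut from N3 cuts the finish by one (this holds down to a finish of 11).
Need 12 − 11 = 1 day off N3 → N3 becomes 2 days, finish becomes 11.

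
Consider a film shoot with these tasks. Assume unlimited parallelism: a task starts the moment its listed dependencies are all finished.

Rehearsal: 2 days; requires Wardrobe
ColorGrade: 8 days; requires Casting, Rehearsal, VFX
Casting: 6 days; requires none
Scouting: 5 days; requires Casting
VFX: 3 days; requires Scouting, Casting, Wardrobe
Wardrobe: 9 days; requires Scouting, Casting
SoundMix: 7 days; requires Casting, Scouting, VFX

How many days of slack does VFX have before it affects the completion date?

0

Critical path: Casting→Scouting→Wardrobe→VFX→ColorGrade = 6+5+9+3+8 = 31, so the finish is 31 days.
Longest path through VFX: 31 days (earliest finish 23, latest finish 23).
Float = 31 − 31 = 0.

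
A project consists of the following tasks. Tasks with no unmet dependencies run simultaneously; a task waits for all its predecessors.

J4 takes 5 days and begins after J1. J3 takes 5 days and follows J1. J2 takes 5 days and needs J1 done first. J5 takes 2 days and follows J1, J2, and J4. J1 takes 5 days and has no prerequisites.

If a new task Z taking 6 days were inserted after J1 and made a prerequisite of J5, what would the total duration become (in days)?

Originally the plan takes 12 days.
With Z inserted, J5 now waits for max(J1, J2, J4, Z).
New critical path: J1→Z→J5 = 5+6+2 = 13 ⇒ 13 days.

13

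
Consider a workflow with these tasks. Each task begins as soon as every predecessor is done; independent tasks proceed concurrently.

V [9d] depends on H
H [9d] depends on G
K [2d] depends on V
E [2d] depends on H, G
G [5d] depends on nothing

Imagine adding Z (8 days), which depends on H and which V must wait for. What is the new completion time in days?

Originally the plan takes 25 days.
With Z inserted, V now waits for max(H, Z).
New critical path: G→H→Z→V→K = 5+9+8+9+2 = 33 ⇒ 33 days.

33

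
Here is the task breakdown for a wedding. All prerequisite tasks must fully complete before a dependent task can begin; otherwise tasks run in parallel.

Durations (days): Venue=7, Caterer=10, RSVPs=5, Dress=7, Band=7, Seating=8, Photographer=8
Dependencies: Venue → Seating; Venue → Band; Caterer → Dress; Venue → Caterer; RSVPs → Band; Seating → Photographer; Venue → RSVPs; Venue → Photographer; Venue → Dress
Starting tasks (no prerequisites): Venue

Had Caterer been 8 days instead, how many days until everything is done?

23

As given, the longest chain is Venue→Caterer→Dress = 7+10+7 = 24, so the finish is 24 days.
Caterer lies on that path, so at 8 days the path becomes 22 days.
New critical path: Venue→Seating→Photographer = 7+8+8 = 23 ⇒ 23 days.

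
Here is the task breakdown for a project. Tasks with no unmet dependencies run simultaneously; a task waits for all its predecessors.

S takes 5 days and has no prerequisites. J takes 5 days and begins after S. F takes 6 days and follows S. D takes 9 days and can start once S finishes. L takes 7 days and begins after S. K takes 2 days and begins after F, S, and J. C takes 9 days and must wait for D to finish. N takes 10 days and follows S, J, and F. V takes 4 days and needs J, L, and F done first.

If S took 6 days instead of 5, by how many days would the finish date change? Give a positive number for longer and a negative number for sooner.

1

As given, the longest chain is S→D→C = 5+9+9 = 23, so the finish is 23 days.
S is on the critical path; changing it to 6 makes that path 24 days.
That remains the longest chain; total 24 days.
Change in finish: 24 − 23 = +1 days.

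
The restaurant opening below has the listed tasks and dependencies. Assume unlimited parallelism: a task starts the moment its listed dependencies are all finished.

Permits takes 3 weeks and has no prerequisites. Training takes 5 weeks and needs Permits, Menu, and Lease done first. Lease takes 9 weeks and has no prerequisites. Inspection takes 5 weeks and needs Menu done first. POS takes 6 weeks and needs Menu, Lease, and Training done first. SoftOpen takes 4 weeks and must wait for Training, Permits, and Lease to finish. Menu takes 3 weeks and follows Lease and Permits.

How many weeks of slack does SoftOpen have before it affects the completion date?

Lease→Menu→Training→POS = 9+3+5+6 = 23 sets the makespan at 23 weeks.
Longest path through SoftOpen: 21 weeks (earliest finish 21, latest finish 23).
So SoftOpen can slip 23 − 21 = 2 weeks.

2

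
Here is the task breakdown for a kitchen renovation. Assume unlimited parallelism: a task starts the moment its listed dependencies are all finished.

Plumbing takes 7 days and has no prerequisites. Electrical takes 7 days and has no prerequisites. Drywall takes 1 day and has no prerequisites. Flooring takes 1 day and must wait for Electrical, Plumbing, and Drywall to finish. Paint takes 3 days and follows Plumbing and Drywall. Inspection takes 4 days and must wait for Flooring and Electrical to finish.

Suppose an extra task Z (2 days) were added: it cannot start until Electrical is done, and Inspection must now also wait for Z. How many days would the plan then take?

Originally the plan takes 12 days.
With Z inserted, Inspection now waits for max(Flooring, Electrical, Z).
New critical path: Electrical→Z→Inspection = 7+2+4 = 13 ⇒ 13 days.

13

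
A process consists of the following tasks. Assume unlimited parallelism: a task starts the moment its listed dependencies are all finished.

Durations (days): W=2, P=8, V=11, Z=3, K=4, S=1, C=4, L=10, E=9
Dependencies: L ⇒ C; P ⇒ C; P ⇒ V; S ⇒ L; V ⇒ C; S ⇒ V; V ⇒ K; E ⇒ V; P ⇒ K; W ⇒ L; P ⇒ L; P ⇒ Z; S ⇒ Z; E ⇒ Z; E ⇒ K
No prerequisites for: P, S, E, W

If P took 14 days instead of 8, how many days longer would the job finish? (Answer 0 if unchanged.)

5

As given, the longest chain is E→V→C = 9+11+4 = 24, so the finish is 24 days.
The longest path through P is only 23 days, so P has float 1.
Now P→V→C = 14+11+4 = 29 is longest, so the finish becomes 29 days.
Change in finish: 29 − 24 = +5 days.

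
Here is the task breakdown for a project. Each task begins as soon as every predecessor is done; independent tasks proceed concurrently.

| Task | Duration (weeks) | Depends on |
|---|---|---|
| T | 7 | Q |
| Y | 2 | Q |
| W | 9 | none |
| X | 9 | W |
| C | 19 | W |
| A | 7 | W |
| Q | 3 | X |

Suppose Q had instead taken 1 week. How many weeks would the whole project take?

Critical path before the change: W→X→Q→T = 9+9+3+7 = 28 giving 28 weeks.
Q is on the critical path; changing it to 1 makes that path 26 weeks.
Now W→C = 9+19 = 28 is longest, so the finish becomes 28 weeks.

28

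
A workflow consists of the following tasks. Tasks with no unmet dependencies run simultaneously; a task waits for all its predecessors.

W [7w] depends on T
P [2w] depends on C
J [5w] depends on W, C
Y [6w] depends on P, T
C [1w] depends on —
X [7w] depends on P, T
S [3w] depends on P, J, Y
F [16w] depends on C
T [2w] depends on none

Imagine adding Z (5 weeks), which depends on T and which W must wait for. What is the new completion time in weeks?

Originally the plan takes 17 weeks.
With Z inserted, W now waits for max(T, Z).
New critical path: T→Z→W→J→S = 2+5+7+5+3 = 22 ⇒ 22 weeks.

22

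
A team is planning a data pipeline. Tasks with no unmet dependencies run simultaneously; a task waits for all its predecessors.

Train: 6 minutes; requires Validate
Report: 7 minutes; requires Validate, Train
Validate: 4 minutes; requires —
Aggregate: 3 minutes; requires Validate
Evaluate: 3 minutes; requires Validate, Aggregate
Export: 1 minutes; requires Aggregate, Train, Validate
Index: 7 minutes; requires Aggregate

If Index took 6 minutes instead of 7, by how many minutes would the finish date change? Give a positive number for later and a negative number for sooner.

Critical path before the change: Validate→Train→Report = 4+6+7 = 17 giving 17 minutes.
Index is off the critical path — its longest chain is 14 minutes, giving 3 of slack.
No other chain overtakes it, so the finish is 17 minutes.
Change in finish: 17 − 17 = +0 minutes.

0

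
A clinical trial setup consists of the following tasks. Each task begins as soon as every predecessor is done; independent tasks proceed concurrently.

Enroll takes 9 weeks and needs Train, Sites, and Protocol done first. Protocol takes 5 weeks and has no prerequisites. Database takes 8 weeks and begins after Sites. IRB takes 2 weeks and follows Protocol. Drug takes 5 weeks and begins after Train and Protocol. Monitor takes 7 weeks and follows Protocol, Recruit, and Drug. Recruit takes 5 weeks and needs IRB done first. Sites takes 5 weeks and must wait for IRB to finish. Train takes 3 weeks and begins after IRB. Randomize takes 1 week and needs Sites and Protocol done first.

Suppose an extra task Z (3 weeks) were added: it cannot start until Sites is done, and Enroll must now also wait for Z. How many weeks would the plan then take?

24

Originally the plan takes 22 weeks.
With Z inserted, Enroll now waits for max(Train, Sites, Protocol, Z).
New critical path: Protocol→IRB→Sites→Z→Enroll = 5+2+5+3+9 = 24 ⇒ 24 weeks.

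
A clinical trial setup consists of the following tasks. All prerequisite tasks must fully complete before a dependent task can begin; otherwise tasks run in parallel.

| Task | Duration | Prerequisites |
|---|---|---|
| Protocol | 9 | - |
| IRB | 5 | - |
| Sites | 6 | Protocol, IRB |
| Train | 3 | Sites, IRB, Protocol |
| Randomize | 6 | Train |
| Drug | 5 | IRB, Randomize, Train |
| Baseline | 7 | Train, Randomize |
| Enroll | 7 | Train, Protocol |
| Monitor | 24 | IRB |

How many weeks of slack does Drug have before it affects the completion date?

Critical path: Protocol→Sites→Train→Randomize→Baseline = 9+6+3+6+7 = 31, so the finish is 31 weeks.
The longest chain containing Drug totals 29 weeks.
Slack of Drug = 26 − 24 = 2 weeks.

2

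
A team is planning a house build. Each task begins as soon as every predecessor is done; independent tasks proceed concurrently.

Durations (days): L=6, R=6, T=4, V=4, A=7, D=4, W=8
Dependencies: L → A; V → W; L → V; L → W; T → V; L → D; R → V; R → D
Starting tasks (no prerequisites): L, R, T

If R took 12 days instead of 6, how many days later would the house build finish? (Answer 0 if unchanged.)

Baseline: R→V→W = 6+4+8 = 18 → 18 days.
R is on the critical path; changing it to 12 makes that path 24 days.
The critical path is still R→V→W; finish is now 24 days.
Change in finish: 24 − 18 = +6 days.

6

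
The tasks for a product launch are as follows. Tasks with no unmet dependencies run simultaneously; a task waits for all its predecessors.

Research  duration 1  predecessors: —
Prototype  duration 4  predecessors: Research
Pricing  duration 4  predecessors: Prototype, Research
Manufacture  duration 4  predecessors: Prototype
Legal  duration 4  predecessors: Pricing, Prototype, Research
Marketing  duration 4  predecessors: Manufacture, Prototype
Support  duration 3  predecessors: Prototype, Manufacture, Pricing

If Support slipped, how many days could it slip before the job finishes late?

1

The longest chain is Research→Prototype→Manufacture→Marketing = 1+4+4+4 = 13; overall finish 13 days.
Support finishes as early as 12 and must finish by 13.
Slack of Support = 10 − 9 = 1 day.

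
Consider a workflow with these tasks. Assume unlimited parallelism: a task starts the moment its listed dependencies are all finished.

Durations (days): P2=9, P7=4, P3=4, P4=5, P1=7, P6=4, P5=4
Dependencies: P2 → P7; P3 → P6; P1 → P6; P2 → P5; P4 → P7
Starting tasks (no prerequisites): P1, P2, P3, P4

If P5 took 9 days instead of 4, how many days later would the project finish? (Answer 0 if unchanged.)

Actual critical path: P2→P5 = 9+4 = 13 ⇒ 13 days.
P5 lies on that path, so at 9 days the path becomes 18 days.
The critical path is still P2→P5; finish is now 18 days.
Change in finish: 18 − 13 = +5 days.

5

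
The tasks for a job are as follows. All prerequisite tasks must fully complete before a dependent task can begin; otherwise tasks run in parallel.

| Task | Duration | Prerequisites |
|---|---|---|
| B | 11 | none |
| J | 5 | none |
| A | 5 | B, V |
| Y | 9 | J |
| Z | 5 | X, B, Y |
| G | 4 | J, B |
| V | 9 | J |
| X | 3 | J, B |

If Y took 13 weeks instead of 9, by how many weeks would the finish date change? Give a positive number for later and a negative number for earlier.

As given, the longest chain is J→Y→Z = 5+9+5 = 19, so the finish is 19 weeks.
Since Y is critical, the +4 change carries straight to that chain (now 23 weeks).
That remains the longest chain; total 23 weeks.
Change in finish: 23 − 19 = +4 weeks.

4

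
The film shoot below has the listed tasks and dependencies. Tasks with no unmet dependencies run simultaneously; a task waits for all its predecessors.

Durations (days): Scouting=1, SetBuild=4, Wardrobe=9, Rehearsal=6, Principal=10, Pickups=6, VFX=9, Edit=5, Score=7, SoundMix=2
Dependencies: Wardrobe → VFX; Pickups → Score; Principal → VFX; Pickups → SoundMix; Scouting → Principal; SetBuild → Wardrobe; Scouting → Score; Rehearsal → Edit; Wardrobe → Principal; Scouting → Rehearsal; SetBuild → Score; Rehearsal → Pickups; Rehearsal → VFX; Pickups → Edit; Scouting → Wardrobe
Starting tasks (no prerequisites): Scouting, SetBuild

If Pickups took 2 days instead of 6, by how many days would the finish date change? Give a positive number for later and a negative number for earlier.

Baseline: SetBuild→Wardrobe→Principal→VFX = 4+9+10+9 = 32 → 32 days.
The longest path through Pickups is only 20 days, so Pickups has float 12.
The critical path is still SetBuild→Wardrobe→Principal→VFX; finish is now 32 days.
Change in finish: 32 − 32 = +0 days.

0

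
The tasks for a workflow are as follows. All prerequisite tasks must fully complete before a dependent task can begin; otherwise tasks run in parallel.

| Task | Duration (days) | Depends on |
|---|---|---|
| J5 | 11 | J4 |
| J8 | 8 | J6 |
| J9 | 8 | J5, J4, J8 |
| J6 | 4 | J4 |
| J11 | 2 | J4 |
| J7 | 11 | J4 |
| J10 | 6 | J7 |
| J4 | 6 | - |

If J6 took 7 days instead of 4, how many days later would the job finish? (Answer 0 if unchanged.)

Critical path before the change: J4→J6→J8→J9 = 6+4+8+8 = 26 giving 26 days.
J6 lies on that path, so at 7 days the path becomes 29 days.
The critical path is still J4→J6→J8→J9; finish is now 29 days.
Change in finish: 29 − 26 = +3 days.

3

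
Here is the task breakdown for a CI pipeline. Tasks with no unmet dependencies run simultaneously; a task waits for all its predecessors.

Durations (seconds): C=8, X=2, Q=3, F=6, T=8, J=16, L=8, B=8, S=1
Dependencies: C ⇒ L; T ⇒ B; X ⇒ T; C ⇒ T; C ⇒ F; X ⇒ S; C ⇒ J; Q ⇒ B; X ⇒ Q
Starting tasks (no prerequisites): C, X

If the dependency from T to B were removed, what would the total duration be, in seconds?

24

Original critical path: C→T→B = 8+8+8 = 24 ⇒ 24 seconds.
Without T→B, B's earliest start moves from 16 to 5.
The longest chain is now C→J = 8+16 = 24, so the project takes 24 seconds.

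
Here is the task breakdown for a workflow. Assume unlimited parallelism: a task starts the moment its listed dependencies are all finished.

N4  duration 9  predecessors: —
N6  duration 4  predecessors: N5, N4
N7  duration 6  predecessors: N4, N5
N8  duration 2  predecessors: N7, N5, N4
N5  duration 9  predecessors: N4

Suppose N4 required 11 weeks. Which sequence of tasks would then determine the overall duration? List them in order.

N4, N5, N7, N8

As given, the longest chain is N4→N5→N7→N8 = 9+9+6+2 = 26, so the finish is 26 weeks.
N4 is on the critical path; changing it to 11 makes that path 28 weeks.
That remains the longest chain; total 28 weeks.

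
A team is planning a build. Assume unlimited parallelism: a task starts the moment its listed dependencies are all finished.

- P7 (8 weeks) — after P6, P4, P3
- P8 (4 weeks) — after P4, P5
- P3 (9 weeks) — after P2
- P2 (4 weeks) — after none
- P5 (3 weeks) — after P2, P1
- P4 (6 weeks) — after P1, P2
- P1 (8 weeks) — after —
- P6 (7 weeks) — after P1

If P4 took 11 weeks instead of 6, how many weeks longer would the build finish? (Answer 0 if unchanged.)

4

As given, the longest chain is P1→P6→P7 = 8+7+8 = 23, so the finish is 23 weeks.
P4 has 1 week of float (longest path through it is 22).
The binding chain switches to P1→P4→P7 = 8+11+8 = 27; finish 27 weeks.
Change in finish: 27 − 23 = +4 weeks.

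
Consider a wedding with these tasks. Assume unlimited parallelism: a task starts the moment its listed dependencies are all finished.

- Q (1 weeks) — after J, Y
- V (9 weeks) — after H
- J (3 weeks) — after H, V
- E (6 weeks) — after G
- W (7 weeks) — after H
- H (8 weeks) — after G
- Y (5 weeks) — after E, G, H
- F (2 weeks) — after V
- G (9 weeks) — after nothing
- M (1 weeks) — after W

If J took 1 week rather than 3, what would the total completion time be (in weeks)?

28

Actual critical path: G→H→V→J→Q = 9+8+9+3+1 = 30 ⇒ 30 weeks.
Since J is critical, the -2 change carries straight to that chain (now 28 weeks).
New critical path: G→H→V→F = 9+8+9+2 = 28 ⇒ 28 weeks.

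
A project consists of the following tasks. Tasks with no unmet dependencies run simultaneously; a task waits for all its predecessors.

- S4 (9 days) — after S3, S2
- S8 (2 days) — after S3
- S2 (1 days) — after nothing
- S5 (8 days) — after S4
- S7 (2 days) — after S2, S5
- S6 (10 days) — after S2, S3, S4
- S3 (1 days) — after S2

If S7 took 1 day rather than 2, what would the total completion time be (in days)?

Critical path before the change: S2→S3→S4→S5→S7 = 1+1+9+8+2 = 21 giving 21 days.
S7 is on the critical path; changing it to 1 makes that path 20 days.
New critical path: S2→S3→S4→S6 = 1+1+9+10 = 21 ⇒ 21 days.

21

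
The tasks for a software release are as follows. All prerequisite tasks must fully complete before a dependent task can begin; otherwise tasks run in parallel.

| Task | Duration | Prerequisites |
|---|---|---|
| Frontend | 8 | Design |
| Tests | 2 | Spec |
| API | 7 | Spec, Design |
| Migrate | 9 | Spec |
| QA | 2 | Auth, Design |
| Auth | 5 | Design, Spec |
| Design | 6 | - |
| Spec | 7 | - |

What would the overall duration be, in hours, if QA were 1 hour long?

The binding path is Spec→Migrate = 7+9 = 16; finish at 16 hours.
The longest path through QA is only 14 hours, so QA has float 2.
No other chain overtakes it, so the finish is 16 hours.

16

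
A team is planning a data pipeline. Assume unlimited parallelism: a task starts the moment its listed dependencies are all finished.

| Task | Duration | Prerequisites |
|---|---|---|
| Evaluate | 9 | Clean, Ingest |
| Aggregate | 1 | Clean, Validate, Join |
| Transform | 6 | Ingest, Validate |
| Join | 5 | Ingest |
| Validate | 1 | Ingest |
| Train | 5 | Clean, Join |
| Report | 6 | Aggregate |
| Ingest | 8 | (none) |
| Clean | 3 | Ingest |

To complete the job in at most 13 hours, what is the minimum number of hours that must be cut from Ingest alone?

Current finish: 20 hours; target: 13.
Ingest is on every critical path, so each hour cut from Ingest cuts the finish by one (this holds down to a finish of 13).
Need 20 − 13 = 7 hours off Ingest → Ingest becomes 1 hour, finish becomes 13.

7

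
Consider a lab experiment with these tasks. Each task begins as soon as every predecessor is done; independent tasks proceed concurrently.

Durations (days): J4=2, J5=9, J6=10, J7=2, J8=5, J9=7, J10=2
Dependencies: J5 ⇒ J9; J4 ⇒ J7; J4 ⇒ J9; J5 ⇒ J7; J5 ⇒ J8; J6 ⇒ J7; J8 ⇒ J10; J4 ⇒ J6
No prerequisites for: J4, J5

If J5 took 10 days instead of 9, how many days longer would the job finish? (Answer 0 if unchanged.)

1

The binding path is J5→J8→J10 = 9+5+2 = 16; finish at 16 days.
Since J5 is critical, the +1 change carries straight to that chain (now 17 days).
The critical path is still J5→J8→J10; finish is now 17 days.
Change in finish: 17 − 16 = +1 days.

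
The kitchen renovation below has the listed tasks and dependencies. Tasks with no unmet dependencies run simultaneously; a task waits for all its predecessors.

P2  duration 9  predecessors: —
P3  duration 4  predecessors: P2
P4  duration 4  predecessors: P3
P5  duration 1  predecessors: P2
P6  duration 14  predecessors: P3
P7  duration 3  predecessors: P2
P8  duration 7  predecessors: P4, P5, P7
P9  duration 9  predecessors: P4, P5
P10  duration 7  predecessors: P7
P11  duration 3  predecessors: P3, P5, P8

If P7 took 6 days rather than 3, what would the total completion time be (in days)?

The binding path is P2→P3→P4→P8→P11 = 9+4+4+7+3 = 27; finish at 27 days.
The longest path through P7 is only 22 days, so P7 has float 5.
That remains the longest chain; total 27 days.

27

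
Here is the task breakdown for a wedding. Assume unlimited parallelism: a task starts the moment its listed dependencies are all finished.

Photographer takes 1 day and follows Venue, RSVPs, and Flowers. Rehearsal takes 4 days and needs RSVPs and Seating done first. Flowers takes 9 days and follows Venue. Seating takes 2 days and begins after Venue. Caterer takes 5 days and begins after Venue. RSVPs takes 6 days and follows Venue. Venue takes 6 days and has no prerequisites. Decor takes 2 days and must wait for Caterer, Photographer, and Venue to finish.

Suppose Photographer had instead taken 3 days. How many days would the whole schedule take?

Critical path before the change: Venue→Flowers→Photographer→Decor = 6+9+1+2 = 18 giving 18 days.
Photographer lies on that path, so at 3 days the path becomes 20 days.
No other chain overtakes it, so the finish is 20 days.

20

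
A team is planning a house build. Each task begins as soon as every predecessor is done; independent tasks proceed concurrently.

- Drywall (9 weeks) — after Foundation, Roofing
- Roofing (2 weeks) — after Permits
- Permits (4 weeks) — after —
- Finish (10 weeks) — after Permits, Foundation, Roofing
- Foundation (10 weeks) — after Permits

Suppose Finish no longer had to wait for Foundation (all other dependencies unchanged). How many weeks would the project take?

Before: longest chain Permits→Foundation→Finish = 4+10+10 = 24, finish 24.
Without Foundation→Finish, Finish's earliest start moves from 14 to 6.
The longest chain is now Permits→Foundation→Drywall = 4+10+9 = 23, so the project takes 23 weeks.

23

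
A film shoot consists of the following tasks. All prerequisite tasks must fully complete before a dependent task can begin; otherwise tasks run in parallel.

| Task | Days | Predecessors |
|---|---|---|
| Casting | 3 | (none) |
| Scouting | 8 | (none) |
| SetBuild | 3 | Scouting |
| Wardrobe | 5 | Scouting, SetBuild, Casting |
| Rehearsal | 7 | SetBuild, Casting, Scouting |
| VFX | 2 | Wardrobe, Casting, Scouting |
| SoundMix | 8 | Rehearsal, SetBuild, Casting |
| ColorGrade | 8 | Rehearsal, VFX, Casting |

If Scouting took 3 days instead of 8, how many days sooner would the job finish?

Critical path before the change: Scouting→SetBuild→Wardrobe→VFX→ColorGrade = 8+3+5+2+8 = 26 giving 26 days.
Since Scouting is critical, the -5 change carries straight to that chain (now 21 days).
That remains the longest chain; total 21 days.
Change in finish: 21 − 26 = -5 days.

5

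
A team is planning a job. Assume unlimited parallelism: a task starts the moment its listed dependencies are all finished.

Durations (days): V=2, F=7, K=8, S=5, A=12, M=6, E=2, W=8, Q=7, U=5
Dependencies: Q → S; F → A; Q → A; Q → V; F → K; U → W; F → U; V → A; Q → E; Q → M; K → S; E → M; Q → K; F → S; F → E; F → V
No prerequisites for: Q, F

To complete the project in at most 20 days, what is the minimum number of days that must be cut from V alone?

1

Current finish: 21 days; target: 20.
V is on every critical path, so each day cut from V cuts the finish by one (this holds down to a finish of 20).
Need 21 − 20 = 1 day off V → V becomes 1 day, finish becomes 20.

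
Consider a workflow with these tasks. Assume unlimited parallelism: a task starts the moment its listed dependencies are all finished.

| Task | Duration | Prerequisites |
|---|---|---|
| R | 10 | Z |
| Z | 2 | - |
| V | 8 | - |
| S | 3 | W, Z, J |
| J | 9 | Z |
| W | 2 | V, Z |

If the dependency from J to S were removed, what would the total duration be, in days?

13

Original critical path: Z→J→S = 2+9+3 = 14 ⇒ 14 days.
Without J→S, S's earliest start moves from 11 to 10.
After: V→W→S = 8+2+3 = 13 → 13 days.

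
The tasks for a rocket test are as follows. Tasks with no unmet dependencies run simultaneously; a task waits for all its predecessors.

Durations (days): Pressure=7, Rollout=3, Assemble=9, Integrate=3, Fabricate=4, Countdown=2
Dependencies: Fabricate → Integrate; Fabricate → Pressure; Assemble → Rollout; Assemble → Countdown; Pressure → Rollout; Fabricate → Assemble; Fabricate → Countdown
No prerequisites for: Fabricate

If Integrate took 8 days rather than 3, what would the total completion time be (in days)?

Baseline: Fabricate→Assemble→Rollout = 4+9+3 = 16 → 16 days.
Integrate is off the critical path — its longest chain is 7 days, giving 9 of slack.
No other chain overtakes it, so the finish is 16 days.

16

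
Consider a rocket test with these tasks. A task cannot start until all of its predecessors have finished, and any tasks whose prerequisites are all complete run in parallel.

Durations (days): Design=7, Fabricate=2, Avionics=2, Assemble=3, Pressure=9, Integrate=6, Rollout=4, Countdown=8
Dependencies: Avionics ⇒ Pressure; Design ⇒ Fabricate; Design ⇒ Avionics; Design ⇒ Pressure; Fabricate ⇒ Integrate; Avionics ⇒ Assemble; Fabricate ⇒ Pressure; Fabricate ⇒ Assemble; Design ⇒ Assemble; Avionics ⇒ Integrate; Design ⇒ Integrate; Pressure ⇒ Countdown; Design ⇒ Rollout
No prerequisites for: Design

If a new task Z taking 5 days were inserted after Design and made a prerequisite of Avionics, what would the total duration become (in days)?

Originally the project takes 26 days.
With Z inserted, Avionics now waits for max(Design, Z).
New critical path: Design→Z→Avionics→Pressure→Countdown = 7+5+2+9+8 = 31 ⇒ 31 days.

31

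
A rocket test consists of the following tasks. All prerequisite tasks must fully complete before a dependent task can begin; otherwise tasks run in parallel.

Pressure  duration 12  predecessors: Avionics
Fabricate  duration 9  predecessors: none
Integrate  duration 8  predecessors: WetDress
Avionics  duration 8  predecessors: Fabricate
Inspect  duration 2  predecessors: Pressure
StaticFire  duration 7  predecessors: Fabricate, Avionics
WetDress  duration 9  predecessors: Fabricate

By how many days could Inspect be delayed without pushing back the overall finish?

0

The longest chain is Fabricate→Avionics→Pressure→Inspect = 9+8+12+2 = 31; overall finish 31 days.
Longest path through Inspect: 31 days (earliest finish 31, latest finish 31).
Float = 31 − 31 = 0.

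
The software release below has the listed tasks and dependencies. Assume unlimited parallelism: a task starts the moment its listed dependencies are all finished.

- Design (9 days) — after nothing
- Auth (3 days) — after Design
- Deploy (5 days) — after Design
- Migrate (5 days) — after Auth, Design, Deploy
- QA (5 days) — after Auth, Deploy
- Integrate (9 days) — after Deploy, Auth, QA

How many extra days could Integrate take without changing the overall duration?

Critical path: Design→Deploy→QA→Integrate = 9+5+5+9 = 28, so the finish is 28 days.
Integrate finishes as early as 28 and must finish by 28.
So Integrate can slip 28 − 28 = 0 days.

0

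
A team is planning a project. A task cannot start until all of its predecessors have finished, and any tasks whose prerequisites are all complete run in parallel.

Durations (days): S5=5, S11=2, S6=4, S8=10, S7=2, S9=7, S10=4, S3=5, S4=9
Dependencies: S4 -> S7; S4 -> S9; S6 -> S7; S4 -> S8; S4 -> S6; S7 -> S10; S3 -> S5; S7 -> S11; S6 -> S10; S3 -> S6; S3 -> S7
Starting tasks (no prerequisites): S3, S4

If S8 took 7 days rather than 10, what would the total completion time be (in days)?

The binding path is S4→S8 = 9+10 = 19; finish at 19 days.
S8 lies on that path, so at 7 days the path becomes 16 days.
The binding chain switches to S4→S6→S7→S10 = 9+4+2+4 = 19; finish 19 days.

19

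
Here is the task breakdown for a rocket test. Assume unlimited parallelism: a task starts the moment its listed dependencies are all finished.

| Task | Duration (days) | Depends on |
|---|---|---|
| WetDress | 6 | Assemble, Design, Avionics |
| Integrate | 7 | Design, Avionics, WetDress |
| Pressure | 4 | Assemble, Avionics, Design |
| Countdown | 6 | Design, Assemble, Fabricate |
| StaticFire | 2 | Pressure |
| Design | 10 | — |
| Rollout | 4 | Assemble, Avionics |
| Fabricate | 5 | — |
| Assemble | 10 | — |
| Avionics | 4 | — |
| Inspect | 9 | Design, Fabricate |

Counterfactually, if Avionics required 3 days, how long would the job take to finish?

Actual critical path: Design→WetDress→Integrate = 10+6+7 = 23 ⇒ 23 days.
Avionics has 6 days of float (longest path through it is 17).
The critical path is still Design→WetDress→Integrate; finish is now 23 days.

23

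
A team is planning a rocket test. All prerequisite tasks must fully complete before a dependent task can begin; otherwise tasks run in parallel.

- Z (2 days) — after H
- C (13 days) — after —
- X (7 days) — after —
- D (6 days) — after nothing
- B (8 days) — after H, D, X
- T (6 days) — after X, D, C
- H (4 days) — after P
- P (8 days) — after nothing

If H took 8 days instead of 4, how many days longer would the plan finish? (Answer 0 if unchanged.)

4

Actual critical path: P→H→B = 8+4+8 = 20 ⇒ 20 days.
Since H is critical, the +4 change carries straight to that chain (now 24 days).
No other chain overtakes it, so the finish is 24 days.
Change in finish: 24 − 20 = +4 days.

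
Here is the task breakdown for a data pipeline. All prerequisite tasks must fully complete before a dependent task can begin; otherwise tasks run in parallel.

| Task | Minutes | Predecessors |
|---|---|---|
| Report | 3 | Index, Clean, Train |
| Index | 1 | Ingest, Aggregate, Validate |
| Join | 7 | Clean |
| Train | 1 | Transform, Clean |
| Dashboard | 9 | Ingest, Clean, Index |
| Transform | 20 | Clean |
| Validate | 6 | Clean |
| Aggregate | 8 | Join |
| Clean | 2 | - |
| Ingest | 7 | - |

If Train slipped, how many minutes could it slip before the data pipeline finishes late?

1

Clean→Join→Aggregate→Index→Dashboard = 2+7+8+1+9 = 27 sets the makespan at 27 minutes.
Train finishes as early as 23 and must finish by 24.
Slack of Train = 23 − 22 = 1 minute.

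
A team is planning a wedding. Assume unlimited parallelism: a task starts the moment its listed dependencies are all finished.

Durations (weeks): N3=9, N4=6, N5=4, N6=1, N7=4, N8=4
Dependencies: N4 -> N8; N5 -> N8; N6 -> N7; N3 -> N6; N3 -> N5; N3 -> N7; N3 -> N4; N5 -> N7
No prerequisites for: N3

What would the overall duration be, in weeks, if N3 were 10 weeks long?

The binding path is N3→N4→N8 = 9+6+4 = 19; finish at 19 weeks.
N3 lies on that path, so at 10 weeks the path becomes 20 weeks.
That remains the longest chain; total 20 weeks.

20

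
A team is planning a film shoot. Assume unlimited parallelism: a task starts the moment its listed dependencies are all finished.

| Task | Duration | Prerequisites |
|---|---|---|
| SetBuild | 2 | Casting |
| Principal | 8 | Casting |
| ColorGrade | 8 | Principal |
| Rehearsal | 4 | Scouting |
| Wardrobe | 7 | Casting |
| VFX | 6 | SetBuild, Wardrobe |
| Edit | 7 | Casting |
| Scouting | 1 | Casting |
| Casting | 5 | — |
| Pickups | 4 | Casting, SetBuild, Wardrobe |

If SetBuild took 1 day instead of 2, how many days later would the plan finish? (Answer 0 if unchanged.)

0

Actual critical path: Casting→Principal→ColorGrade = 5+8+8 = 21 ⇒ 21 days.
SetBuild has 8 days of float (longest path through it is 13).
No other chain overtakes it, so the finish is 21 days.
Change in finish: 21 − 21 = +0 days.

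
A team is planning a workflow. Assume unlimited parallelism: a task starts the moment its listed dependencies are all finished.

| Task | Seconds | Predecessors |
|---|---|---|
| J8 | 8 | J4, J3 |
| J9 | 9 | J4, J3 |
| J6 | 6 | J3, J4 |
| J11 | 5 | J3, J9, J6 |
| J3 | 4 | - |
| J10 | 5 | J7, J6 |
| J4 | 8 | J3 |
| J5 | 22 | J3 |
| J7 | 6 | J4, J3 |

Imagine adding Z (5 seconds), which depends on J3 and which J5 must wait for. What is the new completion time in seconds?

31

Originally the project takes 26 seconds.
With Z inserted, J5 now waits for max(J3, Z).
New critical path: J3→Z→J5 = 4+5+22 = 31 ⇒ 31 seconds.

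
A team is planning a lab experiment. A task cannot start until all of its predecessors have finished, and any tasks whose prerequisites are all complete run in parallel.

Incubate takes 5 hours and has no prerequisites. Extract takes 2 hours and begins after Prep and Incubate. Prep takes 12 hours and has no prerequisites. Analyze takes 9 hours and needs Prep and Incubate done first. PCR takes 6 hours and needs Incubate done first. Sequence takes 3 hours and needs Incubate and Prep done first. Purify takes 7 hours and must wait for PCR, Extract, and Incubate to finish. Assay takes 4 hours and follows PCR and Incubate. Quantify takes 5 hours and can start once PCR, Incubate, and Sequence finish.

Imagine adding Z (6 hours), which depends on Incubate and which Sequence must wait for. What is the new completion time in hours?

21

Originally the project takes 21 hours.
With Z inserted, Sequence now waits for max(Incubate, Prep, Z).
New critical path: Prep→Extract→Purify = 12+2+7 = 21 ⇒ 21 hours.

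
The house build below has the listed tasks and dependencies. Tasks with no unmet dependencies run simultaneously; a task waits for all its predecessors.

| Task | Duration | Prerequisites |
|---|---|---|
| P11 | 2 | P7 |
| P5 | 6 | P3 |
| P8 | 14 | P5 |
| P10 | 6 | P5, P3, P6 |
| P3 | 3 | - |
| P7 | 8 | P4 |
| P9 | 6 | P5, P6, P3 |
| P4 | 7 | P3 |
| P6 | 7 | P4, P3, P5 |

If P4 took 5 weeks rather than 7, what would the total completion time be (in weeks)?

23

Critical path before the change: P3→P4→P6→P9 = 3+7+7+6 = 23 giving 23 weeks.
P4 is on the critical path; changing it to 5 makes that path 21 weeks.
Now P3→P5→P8 = 3+6+14 = 23 is longest, so the finish becomes 23 weeks.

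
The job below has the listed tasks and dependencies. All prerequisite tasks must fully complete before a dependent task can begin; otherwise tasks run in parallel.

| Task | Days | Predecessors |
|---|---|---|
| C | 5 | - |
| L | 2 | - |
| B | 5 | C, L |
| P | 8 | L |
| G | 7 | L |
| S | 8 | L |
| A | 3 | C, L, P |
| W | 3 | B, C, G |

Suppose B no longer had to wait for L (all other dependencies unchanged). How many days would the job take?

With the dependency in place, C→B→W = 5+5+3 = 13 sets the finish at 13 days.
Dropping L→B doesn't change B's earliest start (5); another predecessor still binds.
After: C→B→W = 5+5+3 = 13 → 13 days.

13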